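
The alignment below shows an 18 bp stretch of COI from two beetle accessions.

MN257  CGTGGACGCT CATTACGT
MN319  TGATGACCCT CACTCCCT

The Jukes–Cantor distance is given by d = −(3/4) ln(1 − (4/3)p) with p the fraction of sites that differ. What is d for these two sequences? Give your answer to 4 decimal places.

Mismatches occur at site 1 (C↔T), site 3 (T↔A), site 4 (G↔T), site 8 (G↔C), site 13 (T↔C), site 15 (A↔C), site 17 (G↔C).
p = 7/18 = 0.388889.
d = −0.75 · ln(1 − (4/3)·0.388889) = −0.75 · ln(0.481481) = −0.75 · (-0.730889) = 0.5482.

0.5482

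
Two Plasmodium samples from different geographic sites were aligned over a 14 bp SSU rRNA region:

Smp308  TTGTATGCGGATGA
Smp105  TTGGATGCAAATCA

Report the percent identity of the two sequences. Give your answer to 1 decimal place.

Mismatches occur at site 4 (T↔G), site 9 (G↔A), site 10 (G↔A), site 13 (G↔C).
10 of the 14 sites match, so the percent identity is 10/14 × 100 = 71.4%.

71.4%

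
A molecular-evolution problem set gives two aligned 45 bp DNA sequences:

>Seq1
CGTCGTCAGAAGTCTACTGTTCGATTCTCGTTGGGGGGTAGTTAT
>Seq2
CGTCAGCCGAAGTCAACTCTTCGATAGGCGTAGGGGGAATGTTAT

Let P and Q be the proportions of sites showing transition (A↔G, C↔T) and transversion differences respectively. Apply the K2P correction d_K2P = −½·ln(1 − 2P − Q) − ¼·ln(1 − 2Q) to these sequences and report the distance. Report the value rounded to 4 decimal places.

0.3333

Mismatches occur at site 5 (G↔A, transition), site 6 (T↔G, transversion), site 8 (A↔C, transversion), site 15 (T↔A, transversion), site 19 (G↔C, transversion), site 26 (T↔A, transversion), site 27 (C↔G, transversion), site 28 (T↔G, transversion), site 32 (T↔A, transversion), site 38 (G↔A, transition), site 39 (T↔A, transversion), site 40 (A↔T, transversion).
Of the 12 differences, 2 transitions and 10 transversions over 45 sites: P = 2/45 = 0.044444, Q = 10/45 = 0.222222.
d = −0.5·ln(0.688890) − 0.25·ln(0.555556) = −0.5·(-0.372674) − 0.25·(-0.587786) = 0.3333.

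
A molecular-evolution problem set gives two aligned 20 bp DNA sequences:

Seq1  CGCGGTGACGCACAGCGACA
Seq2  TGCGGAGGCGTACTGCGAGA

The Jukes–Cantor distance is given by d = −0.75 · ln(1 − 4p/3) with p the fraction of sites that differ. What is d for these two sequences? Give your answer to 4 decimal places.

0.3831

Mismatches occur at site 1 (C→T), site 6 (T→A), site 8 (A→G), site 11 (C→T), site 14 (A→T), site 19 (C→G).
p = 6/20 = 0.300000.
d = −0.75 · ln(1 − (4/3)·0.300000) = −0.75 · ln(0.600000) = −0.75 · (-0.510826) = 0.3831.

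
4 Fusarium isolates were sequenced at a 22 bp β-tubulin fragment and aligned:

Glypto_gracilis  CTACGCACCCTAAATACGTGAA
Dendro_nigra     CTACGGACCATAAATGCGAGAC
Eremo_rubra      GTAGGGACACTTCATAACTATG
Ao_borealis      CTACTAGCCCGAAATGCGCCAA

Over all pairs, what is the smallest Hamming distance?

5

Pairwise Hamming distances:
  Glypto_gracilis vs Dendro_nigra: 5
  Glypto_gracilis vs Eremo_rubra: 11
  Glypto_gracilis vs Ao_borealis: 7
  Dendro_nigra vs Eremo_rubra: 13
  Dendro_nigra vs Ao_borealis: 8
  Eremo_rubra vs Ao_borealis: 16
The smallest is 5, between Glypto_gracilis and Dendro_nigra.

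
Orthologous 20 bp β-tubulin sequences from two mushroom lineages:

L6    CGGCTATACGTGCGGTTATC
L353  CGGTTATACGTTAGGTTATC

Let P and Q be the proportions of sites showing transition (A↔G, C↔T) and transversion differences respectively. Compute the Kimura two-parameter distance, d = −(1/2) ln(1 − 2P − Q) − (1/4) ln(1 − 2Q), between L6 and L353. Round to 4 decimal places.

Mismatches occur at site 4 (C/T, transition), site 12 (G/T, transversion), site 13 (C/A, transversion).
Of the 3 differences, 1 transition and 2 transversions over 20 sites: P = 1/20 = 0.050000, Q = 2/20 = 0.100000.
d = −0.5·ln(0.800000) − 0.25·ln(0.800000) = −0.5·(-0.223144) − 0.25·(-0.223144) = 0.1674.

0.1674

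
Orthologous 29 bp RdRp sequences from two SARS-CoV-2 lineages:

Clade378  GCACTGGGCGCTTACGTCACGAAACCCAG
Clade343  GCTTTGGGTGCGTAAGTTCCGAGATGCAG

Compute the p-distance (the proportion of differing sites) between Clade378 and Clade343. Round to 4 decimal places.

Mismatches occur at site 3 (A→T), site 4 (C→T), site 9 (C→T), site 12 (T→G), site 15 (C→A), site 18 (C→T), site 19 (A→C), site 23 (A→G), site 25 (C→T), site 26 (C→G).
There are 10 differences over 29 sites, so p = 10/29 = 0.3448.

0.3448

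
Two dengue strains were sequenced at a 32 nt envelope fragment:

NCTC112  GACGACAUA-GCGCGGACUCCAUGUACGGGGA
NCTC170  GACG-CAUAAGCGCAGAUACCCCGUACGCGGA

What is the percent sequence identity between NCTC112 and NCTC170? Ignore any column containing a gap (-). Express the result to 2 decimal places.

Excluding the 2 gap columns leaves 30 comparable sites.
Mismatches occur at site 15 (G→A), site 18 (C→U), site 19 (U→A), site 22 (A→C), site 23 (U→C), site 29 (G→C).
24 of the 30 comparable sites match, so the percent identity is 24/30 × 100 = 80.00%.

80.00%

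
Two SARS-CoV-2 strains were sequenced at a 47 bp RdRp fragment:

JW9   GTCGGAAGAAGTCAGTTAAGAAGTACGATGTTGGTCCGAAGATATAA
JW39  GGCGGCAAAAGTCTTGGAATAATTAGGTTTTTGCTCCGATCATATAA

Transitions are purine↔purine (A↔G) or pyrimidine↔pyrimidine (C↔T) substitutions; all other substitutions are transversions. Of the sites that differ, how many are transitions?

1

Differing sites — 2:T/G (Tv); 6:A/C (Tv); 8:G/A (Ti); 14:A/T (Tv); 15:G/T (Tv); 16:T/G (Tv); 17:T/G (Tv); 20:G/T (Tv); 23:G/T (Tv); 26:C/G (Tv); 28:A/T (Tv); 30:G/T (Tv); 34:G/C (Tv); 40:A/T (Tv); 41:G/C (Tv).
Of the 15 differences, 1 transition and 14 transversions, so the answer is 1.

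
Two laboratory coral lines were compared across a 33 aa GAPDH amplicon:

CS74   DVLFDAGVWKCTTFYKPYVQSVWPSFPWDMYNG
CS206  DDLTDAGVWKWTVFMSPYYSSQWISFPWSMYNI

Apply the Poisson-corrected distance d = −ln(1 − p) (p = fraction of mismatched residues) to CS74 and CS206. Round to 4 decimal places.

0.4520

The sequences differ at positions 2 (V/D), 4 (F/T), 11 (C/W), 13 (T/V), 15 (Y/M), 16 (K/S), 19 (V/Y), 20 (Q/S), 22 (V/Q), 24 (P/I), 29 (D/S), 33 (G/I).
p = 12/33 = 0.363636.
d = −ln(1 − 0.363636) = −ln(0.636364) = 0.4520.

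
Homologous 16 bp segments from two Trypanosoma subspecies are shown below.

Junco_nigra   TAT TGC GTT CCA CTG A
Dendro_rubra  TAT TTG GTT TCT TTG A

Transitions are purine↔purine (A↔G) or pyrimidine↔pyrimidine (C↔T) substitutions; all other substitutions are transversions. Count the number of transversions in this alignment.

The sequences differ at positions 5 (G/T, transversion), 6 (C/G, transversion), 10 (C/T, transition), 12 (A/T, transversion), 13 (C/T, transition).
Of the 5 differences, 2 transitions and 3 transversions, so the answer is 3.

3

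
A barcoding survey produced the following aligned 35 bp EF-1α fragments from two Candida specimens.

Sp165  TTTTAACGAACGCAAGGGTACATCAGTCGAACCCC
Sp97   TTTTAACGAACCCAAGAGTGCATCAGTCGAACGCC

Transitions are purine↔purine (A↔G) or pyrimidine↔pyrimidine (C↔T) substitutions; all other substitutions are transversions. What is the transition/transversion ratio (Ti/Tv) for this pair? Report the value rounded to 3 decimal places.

The sequences differ at positions 12 (G/C, transversion), 17 (G/A, transition), 20 (A/G, transition), 33 (C/G, transversion).
Of the 4 differences, 2 transitions and 2 transversions, so Ti/Tv = 2/2 = 1.000.

1.000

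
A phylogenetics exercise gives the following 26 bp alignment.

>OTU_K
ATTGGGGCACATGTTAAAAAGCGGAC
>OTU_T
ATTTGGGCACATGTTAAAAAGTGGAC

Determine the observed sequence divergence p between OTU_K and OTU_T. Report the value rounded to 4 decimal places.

Differing sites — 4:G/T; 22:C/T.
There are 2 differences over 26 sites, so p = 2/26 = 0.0769.

0.0769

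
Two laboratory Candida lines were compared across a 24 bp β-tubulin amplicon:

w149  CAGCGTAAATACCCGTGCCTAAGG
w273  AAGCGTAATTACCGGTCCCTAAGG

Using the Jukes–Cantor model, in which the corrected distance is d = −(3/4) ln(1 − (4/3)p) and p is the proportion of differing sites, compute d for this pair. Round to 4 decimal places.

The sequences differ at positions 1 (C/A), 9 (A/T), 14 (C/G), 17 (G/C).
p = 4/24 = 0.166667.
d = −0.75 · ln(1 − (4/3)·0.166667) = −0.75 · ln(0.777777) = −0.75 · (-0.251315) = 0.1885.

0.1885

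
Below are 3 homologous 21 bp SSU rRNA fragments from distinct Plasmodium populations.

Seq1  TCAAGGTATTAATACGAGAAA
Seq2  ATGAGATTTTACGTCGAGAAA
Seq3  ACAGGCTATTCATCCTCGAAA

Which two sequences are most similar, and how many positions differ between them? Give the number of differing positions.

7

Pairwise Hamming distances:
  Seq1 vs Seq2: 8
  Seq1 vs Seq3: 7
  Seq2 vs Seq3: 11
The smallest is 7, between Seq1 and Seq3.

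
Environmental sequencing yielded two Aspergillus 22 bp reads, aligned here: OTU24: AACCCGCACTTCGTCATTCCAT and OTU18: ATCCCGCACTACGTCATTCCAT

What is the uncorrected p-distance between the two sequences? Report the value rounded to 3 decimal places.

0.091

Mismatches occur at site 2 (A/T), site 11 (T/A).
There are 2 differences over 22 sites, so p = 2/22 = 0.091.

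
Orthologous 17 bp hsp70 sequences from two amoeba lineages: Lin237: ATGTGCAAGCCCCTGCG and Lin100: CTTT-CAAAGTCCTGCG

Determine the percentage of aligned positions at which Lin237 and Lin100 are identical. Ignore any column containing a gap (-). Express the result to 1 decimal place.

Excluding the 1 gap column leaves 16 comparable sites.
Differing sites — 1:A/C; 3:G/T; 9:G/A; 10:C/G; 11:C/T.
11 of the 16 comparable sites match, so the percent identity is 11/16 × 100 = 68.8%.

68.8%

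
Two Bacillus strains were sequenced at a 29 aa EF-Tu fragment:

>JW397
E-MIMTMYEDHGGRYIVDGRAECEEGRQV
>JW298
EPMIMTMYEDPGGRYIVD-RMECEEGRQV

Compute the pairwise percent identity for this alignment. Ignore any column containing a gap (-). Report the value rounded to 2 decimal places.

92.59%

Excluding the 2 gap columns leaves 27 comparable sites.
Mismatches occur at site 11 (H→P), site 21 (A→M).
25 of the 27 comparable sites match, so the percent identity is 25/27 × 100 = 92.59%.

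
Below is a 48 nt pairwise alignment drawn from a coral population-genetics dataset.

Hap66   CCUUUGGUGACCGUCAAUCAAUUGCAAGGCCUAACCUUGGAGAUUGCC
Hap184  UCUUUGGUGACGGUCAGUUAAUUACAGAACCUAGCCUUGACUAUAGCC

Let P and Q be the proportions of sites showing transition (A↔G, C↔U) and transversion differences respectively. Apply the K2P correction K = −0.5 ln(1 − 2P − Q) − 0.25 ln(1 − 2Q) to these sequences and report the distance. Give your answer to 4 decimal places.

0.3521

The sequences differ at positions 1 (C/U, transition), 12 (C/G, transversion), 17 (A/G, transition), 19 (C/U, transition), 24 (G/A, transition), 27 (A/G, transition), 28 (G/A, transition), 29 (G/A, transition), 34 (A/G, transition), 40 (G/A, transition), 41 (A/C, transversion), 42 (G/U, transversion), 45 (U/A, transversion).
Of the 13 differences, 9 transitions and 4 transversions over 48 sites: P = 9/48 = 0.187500, Q = 4/48 = 0.083333.
d = −0.5·ln(0.541667) − 0.25·ln(0.833334) = −0.5·(-0.613104) − 0.25·(-0.182321) = 0.3521.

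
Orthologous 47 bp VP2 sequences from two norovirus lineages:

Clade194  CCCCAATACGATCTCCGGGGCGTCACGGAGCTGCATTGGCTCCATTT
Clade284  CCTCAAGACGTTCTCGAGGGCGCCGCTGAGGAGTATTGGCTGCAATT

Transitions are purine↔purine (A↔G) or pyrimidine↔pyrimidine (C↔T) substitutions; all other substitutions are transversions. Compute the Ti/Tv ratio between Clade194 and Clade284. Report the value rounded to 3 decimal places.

0.625

Mismatches occur at site 3 (C/T, transition), site 7 (T/G, transversion), site 11 (A/T, transversion), site 16 (C/G, transversion), site 17 (G/A, transition), site 23 (T/C, transition), site 25 (A/G, transition), site 27 (G/T, transversion), site 31 (C/G, transversion), site 32 (T/A, transversion), site 34 (C/T, transition), site 42 (C/G, transversion), site 45 (T/A, transversion).
Of the 13 differences, 5 transitions and 8 transversions, so Ti/Tv = 5/8 = 0.625.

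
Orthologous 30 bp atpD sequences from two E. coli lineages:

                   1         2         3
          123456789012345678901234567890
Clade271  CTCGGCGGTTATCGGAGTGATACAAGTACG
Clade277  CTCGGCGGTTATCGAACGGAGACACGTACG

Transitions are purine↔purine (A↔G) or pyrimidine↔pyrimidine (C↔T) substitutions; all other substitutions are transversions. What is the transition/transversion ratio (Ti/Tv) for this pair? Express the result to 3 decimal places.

Differing sites — 15:G/A (Ti); 17:G/C (Tv); 18:T/G (Tv); 21:T/G (Tv); 25:A/C (Tv).
Of the 5 differences, 1 transition and 4 transversions, so Ti/Tv = 1/4 = 0.250.

0.250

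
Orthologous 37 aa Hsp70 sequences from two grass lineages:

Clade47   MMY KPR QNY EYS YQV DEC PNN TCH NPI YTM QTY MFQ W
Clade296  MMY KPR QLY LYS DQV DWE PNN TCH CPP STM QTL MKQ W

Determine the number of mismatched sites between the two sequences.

10

Mismatches occur at site 8 (N→L), site 10 (E→L), site 13 (Y→D), site 17 (E→W), site 18 (C→E), site 25 (N→C), site 27 (I→P), site 28 (Y→S), site 33 (Y→L), site 35 (F→K).
That gives 10 mismatches out of 37 aligned sites, so the Hamming distance is 10.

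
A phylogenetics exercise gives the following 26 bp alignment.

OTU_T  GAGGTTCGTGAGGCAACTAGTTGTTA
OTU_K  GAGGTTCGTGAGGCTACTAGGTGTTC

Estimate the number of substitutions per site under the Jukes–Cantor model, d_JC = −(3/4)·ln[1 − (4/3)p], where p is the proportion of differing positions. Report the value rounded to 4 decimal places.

The sequences differ at positions 15 (A/T), 21 (T/G), 26 (A/C).
p = 3/26 = 0.115385.
d = −0.75 · ln(1 − (4/3)·0.115385) = −0.75 · ln(0.846153) = −0.75 · (-0.167055) = 0.1253.

0.1253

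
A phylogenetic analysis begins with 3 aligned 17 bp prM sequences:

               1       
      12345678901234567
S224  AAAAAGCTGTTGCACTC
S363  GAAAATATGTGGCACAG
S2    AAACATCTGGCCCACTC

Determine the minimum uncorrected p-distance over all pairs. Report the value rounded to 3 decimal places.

0.294

Pairwise Hamming distances:
  S224 vs S363: 6
  S224 vs S2: 5
  S363 vs S2: 8
The smallest is 5 mismatches, between S224 and S2; p = 5/17 = 0.294.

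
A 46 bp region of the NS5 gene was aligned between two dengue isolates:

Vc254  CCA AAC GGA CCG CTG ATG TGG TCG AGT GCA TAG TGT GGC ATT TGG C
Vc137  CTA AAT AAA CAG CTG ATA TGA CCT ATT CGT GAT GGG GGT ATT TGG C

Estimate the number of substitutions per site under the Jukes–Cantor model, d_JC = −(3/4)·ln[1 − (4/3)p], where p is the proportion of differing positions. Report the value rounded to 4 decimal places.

0.5532

Differing sites — 2:C/T; 6:C/T; 7:G/A; 8:G/A; 11:C/A; 18:G/A; 21:G/A; 22:T/C; 24:G/T; 26:G/T; 28:G/C; 29:C/G; 30:A/T; 31:T/G; 33:G/T; 34:T/G; 36:T/G; 39:C/T.
p = 18/46 = 0.391304.
d = −0.75 · ln(1 − (4/3)·0.391304) = −0.75 · ln(0.478261) = −0.75 · (-0.737599) = 0.5532.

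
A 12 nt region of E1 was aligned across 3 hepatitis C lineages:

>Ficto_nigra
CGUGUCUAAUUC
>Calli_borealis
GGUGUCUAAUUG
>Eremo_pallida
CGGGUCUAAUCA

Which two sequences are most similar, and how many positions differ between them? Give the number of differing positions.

Pairwise Hamming distances:
  Ficto_nigra vs Calli_borealis: 2
  Ficto_nigra vs Eremo_pallida: 3
  Calli_borealis vs Eremo_pallida: 4
The smallest is 2, between Ficto_nigra and Calli_borealis.

2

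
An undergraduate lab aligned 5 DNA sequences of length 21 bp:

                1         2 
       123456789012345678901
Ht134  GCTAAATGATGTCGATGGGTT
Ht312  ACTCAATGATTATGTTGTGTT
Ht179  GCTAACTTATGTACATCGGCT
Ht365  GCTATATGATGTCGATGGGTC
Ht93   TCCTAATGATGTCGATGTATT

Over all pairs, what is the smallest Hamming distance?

2

Pairwise Hamming distances:
  Ht134 vs Ht312: 7
  Ht134 vs Ht179: 6
  Ht134 vs Ht365: 2
  Ht134 vs Ht93: 5
  Ht312 vs Ht179: 12
  Ht312 vs Ht365: 9
  Ht312 vs Ht93: 8
  Ht179 vs Ht365: 8
  Ht179 vs Ht93: 11
  Ht365 vs Ht93: 7
The smallest is 2, between Ht134 and Ht365.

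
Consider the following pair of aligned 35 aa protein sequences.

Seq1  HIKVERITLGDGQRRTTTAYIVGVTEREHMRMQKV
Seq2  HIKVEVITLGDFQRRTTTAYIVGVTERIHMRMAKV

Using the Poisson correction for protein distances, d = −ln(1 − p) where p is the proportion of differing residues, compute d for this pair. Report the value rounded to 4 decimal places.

0.1214

Mismatches occur at site 6 (R→V), site 12 (G→F), site 28 (E→I), site 33 (Q→A).
p = 4/35 = 0.114286.
d = −ln(1 − 0.114286) = −ln(0.885714) = 0.1214.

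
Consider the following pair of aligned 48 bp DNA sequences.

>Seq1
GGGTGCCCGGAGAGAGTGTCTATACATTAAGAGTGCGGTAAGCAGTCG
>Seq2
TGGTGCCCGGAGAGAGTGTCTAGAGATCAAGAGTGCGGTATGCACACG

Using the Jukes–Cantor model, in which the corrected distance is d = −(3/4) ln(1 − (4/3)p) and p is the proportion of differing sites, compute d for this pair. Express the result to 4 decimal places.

Mismatches occur at site 1 (G↔T), site 23 (T↔G), site 25 (C↔G), site 28 (T↔C), site 41 (A↔T), site 45 (G↔C), site 46 (T↔A).
p = 7/48 = 0.145833.
d = −0.75 · ln(1 − (4/3)·0.145833) = −0.75 · ln(0.805556) = −0.75 · (-0.216223) = 0.1622.

0.1622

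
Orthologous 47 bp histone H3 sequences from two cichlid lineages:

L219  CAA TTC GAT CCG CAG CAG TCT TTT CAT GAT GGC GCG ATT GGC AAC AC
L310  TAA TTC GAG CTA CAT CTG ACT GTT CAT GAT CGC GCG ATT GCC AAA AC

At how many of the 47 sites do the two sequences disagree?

Mismatches occur at site 1 (C/T), site 9 (T/G), site 11 (C/T), site 12 (G/A), site 15 (G/T), site 17 (A/T), site 19 (T/A), site 22 (T/G), site 31 (G/C), site 41 (G/C), site 45 (C/A).
That gives 11 mismatches out of 47 aligned sites, so the Hamming distance is 11.

11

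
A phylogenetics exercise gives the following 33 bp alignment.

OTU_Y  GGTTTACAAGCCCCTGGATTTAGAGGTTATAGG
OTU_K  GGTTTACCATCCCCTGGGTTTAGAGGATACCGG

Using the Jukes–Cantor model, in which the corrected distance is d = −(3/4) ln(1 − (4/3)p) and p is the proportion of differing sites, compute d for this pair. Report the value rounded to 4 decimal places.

0.2082

Mismatches occur at site 8 (A→C), site 10 (G→T), site 18 (A→G), site 27 (T→A), site 30 (T→C), site 31 (A→C).
p = 6/33 = 0.181818.
d = −0.75 · ln(1 − (4/3)·0.181818) = −0.75 · ln(0.757576) = −0.75 · (-0.277631) = 0.2082.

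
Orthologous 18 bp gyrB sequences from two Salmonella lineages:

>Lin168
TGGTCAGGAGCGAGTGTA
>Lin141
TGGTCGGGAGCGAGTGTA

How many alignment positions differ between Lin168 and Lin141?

A single mismatch occurs at site 6 (A↔G).
That gives 1 mismatch out of 18 aligned sites, so the Hamming distance is 1.

1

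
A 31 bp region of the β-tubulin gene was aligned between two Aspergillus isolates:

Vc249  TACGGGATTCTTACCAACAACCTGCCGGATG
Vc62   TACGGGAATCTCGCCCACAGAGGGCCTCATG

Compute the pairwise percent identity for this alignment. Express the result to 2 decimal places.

67.74%

Mismatches occur at site 8 (T→A), site 12 (T→C), site 13 (A→G), site 16 (A→C), site 20 (A→G), site 21 (C→A), site 22 (C→G), site 23 (T→G), site 27 (G→T), site 28 (G→C).
21 of the 31 sites match, so the percent identity is 21/31 × 100 = 67.74%.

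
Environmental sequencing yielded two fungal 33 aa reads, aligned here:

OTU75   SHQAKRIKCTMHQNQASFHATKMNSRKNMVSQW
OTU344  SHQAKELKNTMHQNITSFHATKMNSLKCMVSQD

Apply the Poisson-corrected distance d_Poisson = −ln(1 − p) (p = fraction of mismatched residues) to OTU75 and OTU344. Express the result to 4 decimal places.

0.2776

Mismatches occur at site 6 (R/E), site 7 (I/L), site 9 (C/N), site 15 (Q/I), site 16 (A/T), site 26 (R/L), site 28 (N/C), site 33 (W/D).
p = 8/33 = 0.242424.
d = −ln(1 − 0.242424) = −ln(0.757576) = 0.2776.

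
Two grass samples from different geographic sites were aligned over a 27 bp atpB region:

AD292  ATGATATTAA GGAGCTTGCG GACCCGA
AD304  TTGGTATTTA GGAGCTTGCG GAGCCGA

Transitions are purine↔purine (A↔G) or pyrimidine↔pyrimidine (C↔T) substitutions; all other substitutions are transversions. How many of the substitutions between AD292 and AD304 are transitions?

The sequences differ at positions 1 (A/T, transversion), 4 (A/G, transition), 9 (A/T, transversion), 23 (C/G, transversion).
Of the 4 differences, 1 transition and 3 transversions, so the answer is 1.

1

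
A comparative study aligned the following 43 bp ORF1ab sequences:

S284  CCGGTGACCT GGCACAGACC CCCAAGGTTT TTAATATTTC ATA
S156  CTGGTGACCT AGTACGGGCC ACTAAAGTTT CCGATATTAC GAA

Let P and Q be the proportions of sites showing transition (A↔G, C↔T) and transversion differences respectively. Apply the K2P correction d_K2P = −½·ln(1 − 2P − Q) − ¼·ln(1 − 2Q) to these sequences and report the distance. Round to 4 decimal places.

Mismatches occur at site 2 (C→T, transition), site 11 (G→A, transition), site 13 (C→T, transition), site 16 (A→G, transition), site 18 (A→G, transition), site 21 (C→A, transversion), site 23 (C→T, transition), site 26 (G→A, transition), site 31 (T→C, transition), site 32 (T→C, transition), site 33 (A→G, transition), site 39 (T→A, transversion), site 41 (A→G, transition), site 42 (T→A, transversion).
Of the 14 differences, 11 transitions and 3 transversions over 43 sites: P = 11/43 = 0.255814, Q = 3/43 = 0.069767.
d = −0.5·ln(0.418605) − 0.25·ln(0.860466) = −0.5·(-0.870828) − 0.25·(-0.150281) = 0.4730.

0.4730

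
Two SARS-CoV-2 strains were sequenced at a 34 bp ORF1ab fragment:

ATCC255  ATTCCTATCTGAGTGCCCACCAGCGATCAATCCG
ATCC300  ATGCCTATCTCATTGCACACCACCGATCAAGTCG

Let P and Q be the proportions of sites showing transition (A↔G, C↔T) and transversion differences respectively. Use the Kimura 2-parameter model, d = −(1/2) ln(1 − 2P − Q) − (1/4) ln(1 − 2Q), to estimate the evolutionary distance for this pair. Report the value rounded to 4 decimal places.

0.2430

Mismatches occur at site 3 (T↔G, transversion), site 11 (G↔C, transversion), site 13 (G↔T, transversion), site 17 (C↔A, transversion), site 23 (G↔C, transversion), site 31 (T↔G, transversion), site 32 (C↔T, transition).
Of the 7 differences, 1 transition and 6 transversions over 34 sites: P = 1/34 = 0.029412, Q = 6/34 = 0.176471.
d = −0.5·ln(0.764705) − 0.25·ln(0.647058) = −0.5·(-0.268265) − 0.25·(-0.435319) = 0.2430.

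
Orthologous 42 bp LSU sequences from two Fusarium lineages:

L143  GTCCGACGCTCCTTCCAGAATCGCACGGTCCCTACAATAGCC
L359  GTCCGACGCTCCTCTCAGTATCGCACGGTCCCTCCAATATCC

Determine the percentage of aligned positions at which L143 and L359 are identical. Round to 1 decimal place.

Mismatches occur at site 14 (T↔C), site 15 (C↔T), site 19 (A↔T), site 34 (A↔C), site 40 (G↔T).
37 of the 42 sites match, so the percent identity is 37/42 × 100 = 88.1%.

88.1%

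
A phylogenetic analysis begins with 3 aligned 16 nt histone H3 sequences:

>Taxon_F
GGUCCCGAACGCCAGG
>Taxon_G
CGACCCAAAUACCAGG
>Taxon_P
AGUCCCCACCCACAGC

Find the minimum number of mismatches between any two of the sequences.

Pairwise Hamming distances:
  Taxon_F vs Taxon_G: 5
  Taxon_F vs Taxon_P: 6
  Taxon_G vs Taxon_P: 8
The smallest is 5, between Taxon_F and Taxon_G.

5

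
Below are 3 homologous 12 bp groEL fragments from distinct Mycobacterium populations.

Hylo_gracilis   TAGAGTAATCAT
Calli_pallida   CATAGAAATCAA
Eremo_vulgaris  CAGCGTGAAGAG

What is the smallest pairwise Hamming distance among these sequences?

Pairwise Hamming distances:
  Hylo_gracilis vs Calli_pallida: 4
  Hylo_gracilis vs Eremo_vulgaris: 6
  Calli_pallida vs Eremo_vulgaris: 7
The smallest is 4, between Hylo_gracilis and Calli_pallida.

4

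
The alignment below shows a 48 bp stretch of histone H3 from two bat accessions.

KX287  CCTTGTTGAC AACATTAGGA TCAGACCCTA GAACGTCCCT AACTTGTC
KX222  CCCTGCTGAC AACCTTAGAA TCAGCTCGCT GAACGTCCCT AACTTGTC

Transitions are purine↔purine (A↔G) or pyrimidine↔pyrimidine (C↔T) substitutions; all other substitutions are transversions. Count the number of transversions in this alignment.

Mismatches occur at site 3 (T↔C, transition), site 6 (T↔C, transition), site 14 (A↔C, transversion), site 19 (G↔A, transition), site 25 (A↔C, transversion), site 26 (C↔T, transition), site 28 (C↔G, transversion), site 29 (T↔C, transition), site 30 (A↔T, transversion).
Of the 9 differences, 5 transitions and 4 transversions, so the answer is 4.

4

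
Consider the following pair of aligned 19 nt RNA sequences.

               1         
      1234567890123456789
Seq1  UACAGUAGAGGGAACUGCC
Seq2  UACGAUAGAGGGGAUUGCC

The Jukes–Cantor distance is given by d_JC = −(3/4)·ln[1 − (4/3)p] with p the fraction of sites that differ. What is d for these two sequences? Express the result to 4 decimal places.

0.2471

The sequences differ at positions 4 (A/G), 5 (G/A), 13 (A/G), 15 (C/U).
p = 4/19 = 0.210526.
d = −0.75 · ln(1 − (4/3)·0.210526) = −0.75 · ln(0.719299) = −0.75 · (-0.329478) = 0.2471.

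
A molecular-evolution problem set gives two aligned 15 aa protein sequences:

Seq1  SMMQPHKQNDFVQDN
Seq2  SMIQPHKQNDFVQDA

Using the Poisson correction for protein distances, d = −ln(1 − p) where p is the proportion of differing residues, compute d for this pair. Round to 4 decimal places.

0.1431

Differing sites — 3:M/I; 15:N/A.
p = 2/15 = 0.133333.
d = −ln(1 − 0.133333) = −ln(0.866667) = 0.1431.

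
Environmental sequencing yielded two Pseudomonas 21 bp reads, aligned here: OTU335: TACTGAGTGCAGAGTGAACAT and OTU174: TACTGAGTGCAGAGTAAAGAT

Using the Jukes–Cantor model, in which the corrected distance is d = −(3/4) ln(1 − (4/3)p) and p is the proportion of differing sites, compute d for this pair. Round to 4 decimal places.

0.1019

The sequences differ at positions 16 (G/A), 19 (C/G).
p = 2/21 = 0.095238.
d = −0.75 · ln(1 − (4/3)·0.095238) = −0.75 · ln(0.873016) = −0.75 · (-0.135801) = 0.1019.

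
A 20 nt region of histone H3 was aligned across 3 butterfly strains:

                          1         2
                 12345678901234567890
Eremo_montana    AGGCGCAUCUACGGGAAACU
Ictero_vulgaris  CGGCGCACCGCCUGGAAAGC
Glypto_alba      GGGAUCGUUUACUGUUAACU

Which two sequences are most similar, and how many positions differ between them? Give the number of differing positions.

7

Pairwise Hamming distances:
  Eremo_montana vs Ictero_vulgaris: 7
  Eremo_montana vs Glypto_alba: 8
  Ictero_vulgaris vs Glypto_alba: 12
The smallest is 7, between Eremo_montana and Ictero_vulgaris.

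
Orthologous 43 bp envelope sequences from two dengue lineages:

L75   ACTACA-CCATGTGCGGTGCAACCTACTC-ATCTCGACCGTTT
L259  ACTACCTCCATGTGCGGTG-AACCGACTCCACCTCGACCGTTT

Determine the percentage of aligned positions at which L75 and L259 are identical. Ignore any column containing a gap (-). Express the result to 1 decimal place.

Excluding the 3 gap columns leaves 40 comparable sites.
Differing sites — 6:A/C; 25:T/G; 32:T/C.
37 of the 40 comparable sites match, so the percent identity is 37/40 × 100 = 92.5%.

92.5%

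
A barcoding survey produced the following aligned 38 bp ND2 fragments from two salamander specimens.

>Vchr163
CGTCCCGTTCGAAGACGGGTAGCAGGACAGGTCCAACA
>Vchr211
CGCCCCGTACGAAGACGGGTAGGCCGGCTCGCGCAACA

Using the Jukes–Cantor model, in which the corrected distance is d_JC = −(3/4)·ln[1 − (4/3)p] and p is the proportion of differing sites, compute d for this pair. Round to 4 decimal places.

The sequences differ at positions 3 (T/C), 9 (T/A), 23 (C/G), 24 (A/C), 25 (G/C), 27 (A/G), 29 (A/T), 30 (G/C), 32 (T/C), 33 (C/G).
p = 10/38 = 0.263158.
d = −0.75 · ln(1 − (4/3)·0.263158) = −0.75 · ln(0.649123) = −0.75 · (-0.432133) = 0.3241.

0.3241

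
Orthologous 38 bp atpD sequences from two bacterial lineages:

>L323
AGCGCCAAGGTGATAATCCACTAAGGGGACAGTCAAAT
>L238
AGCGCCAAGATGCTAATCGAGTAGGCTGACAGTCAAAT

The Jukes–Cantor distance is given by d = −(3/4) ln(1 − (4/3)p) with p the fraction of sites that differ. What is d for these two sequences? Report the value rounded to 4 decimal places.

0.2114

The sequences differ at positions 10 (G/A), 13 (A/C), 19 (C/G), 21 (C/G), 24 (A/G), 26 (G/C), 27 (G/T).
p = 7/38 = 0.184211.
d = −0.75 · ln(1 − (4/3)·0.184211) = −0.75 · ln(0.754385) = −0.75 · (-0.281852) = 0.2114.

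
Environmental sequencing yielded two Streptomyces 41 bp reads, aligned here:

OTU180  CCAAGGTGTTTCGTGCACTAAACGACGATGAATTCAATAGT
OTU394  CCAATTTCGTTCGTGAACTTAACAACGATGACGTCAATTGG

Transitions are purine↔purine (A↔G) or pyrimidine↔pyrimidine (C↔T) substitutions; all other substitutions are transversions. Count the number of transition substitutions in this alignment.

The sequences differ at positions 5 (G/T, transversion), 6 (G/T, transversion), 8 (G/C, transversion), 9 (T/G, transversion), 16 (C/A, transversion), 20 (A/T, transversion), 24 (G/A, transition), 32 (A/C, transversion), 33 (T/G, transversion), 39 (A/T, transversion), 41 (T/G, transversion).
Of the 11 differences, 1 transition and 10 transversions, so the answer is 1.

1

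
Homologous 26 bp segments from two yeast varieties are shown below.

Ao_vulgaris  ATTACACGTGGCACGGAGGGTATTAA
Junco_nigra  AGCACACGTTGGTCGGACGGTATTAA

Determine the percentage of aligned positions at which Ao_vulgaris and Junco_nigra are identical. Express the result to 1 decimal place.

76.9%

The sequences differ at positions 2 (T/G), 3 (T/C), 10 (G/T), 12 (C/G), 13 (A/T), 18 (G/C).
20 of the 26 sites match, so the percent identity is 20/26 × 100 = 76.9%.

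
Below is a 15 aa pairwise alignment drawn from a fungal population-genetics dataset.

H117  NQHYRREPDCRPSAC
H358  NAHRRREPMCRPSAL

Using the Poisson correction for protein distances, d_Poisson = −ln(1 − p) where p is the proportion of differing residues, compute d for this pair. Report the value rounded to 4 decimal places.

Mismatches occur at site 2 (Q→A), site 4 (Y→R), site 9 (D→M), site 15 (C→L).
p = 4/15 = 0.266667.
d = −ln(1 − 0.266667) = −ln(0.733333) = 0.3102.

0.3102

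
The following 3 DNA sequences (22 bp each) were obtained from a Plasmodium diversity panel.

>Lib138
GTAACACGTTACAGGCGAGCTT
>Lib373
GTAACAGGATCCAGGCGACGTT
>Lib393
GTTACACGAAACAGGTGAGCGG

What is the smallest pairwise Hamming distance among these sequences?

Pairwise Hamming distances:
  Lib138 vs Lib373: 5
  Lib138 vs Lib393: 6
  Lib373 vs Lib393: 9
The smallest is 5, between Lib138 and Lib373.

5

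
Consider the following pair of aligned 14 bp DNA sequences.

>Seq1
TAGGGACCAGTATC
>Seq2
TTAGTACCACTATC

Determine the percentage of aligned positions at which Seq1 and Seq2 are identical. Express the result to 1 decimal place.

71.4%

The sequences differ at positions 2 (A/T), 3 (G/A), 5 (G/T), 10 (G/C).
10 of the 14 sites match, so the percent identity is 10/14 × 100 = 71.4%.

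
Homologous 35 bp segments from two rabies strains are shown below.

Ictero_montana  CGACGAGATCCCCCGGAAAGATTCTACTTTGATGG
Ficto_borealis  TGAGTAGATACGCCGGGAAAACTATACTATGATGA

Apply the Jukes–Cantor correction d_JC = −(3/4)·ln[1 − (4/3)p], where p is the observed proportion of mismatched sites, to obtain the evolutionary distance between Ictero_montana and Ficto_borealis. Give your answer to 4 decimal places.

0.4073

Mismatches occur at site 1 (C↔T), site 4 (C↔G), site 5 (G↔T), site 10 (C↔A), site 12 (C↔G), site 17 (A↔G), site 20 (G↔A), site 22 (T↔C), site 24 (C↔A), site 29 (T↔A), site 35 (G↔A).
p = 11/35 = 0.314286.
d = −0.75 · ln(1 − (4/3)·0.314286) = −0.75 · ln(0.580952) = −0.75 · (-0.543087) = 0.4073.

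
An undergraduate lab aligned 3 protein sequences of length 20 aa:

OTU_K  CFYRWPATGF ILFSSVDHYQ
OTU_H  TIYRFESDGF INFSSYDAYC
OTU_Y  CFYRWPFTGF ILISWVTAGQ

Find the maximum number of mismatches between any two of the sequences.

Pairwise Hamming distances:
  OTU_K vs OTU_H: 10
  OTU_K vs OTU_Y: 6
  OTU_H vs OTU_Y: 13
The largest is 13, between OTU_H and OTU_Y.

13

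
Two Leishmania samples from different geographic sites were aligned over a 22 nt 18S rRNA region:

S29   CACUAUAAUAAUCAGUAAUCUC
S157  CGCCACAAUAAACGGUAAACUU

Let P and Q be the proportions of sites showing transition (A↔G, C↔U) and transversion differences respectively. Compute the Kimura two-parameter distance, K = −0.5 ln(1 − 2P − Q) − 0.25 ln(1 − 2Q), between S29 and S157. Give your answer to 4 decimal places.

0.4444

Mismatches occur at site 2 (A↔G, transition), site 4 (U↔C, transition), site 6 (U↔C, transition), site 12 (U↔A, transversion), site 14 (A↔G, transition), site 19 (U↔A, transversion), site 22 (C↔U, transition).
Of the 7 differences, 5 transitions and 2 transversions over 22 sites: P = 5/22 = 0.227273, Q = 2/22 = 0.090909.
d = −0.5·ln(0.454545) − 0.25·ln(0.818182) = −0.5·(-0.788458) − 0.25·(-0.200670) = 0.4444.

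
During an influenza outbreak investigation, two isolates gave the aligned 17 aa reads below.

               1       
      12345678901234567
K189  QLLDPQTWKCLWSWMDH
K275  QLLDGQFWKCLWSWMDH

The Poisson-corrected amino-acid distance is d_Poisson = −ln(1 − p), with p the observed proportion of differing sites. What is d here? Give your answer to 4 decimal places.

Mismatches occur at site 5 (P→G), site 7 (T→F).
p = 2/17 = 0.117647.
d = −ln(1 − 0.117647) = −ln(0.882353) = 0.1252.

0.1252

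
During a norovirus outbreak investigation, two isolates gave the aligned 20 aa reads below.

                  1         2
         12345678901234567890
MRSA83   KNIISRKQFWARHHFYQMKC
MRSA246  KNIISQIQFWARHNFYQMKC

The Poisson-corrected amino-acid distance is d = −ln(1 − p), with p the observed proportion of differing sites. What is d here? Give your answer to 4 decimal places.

Mismatches occur at site 6 (R/Q), site 7 (K/I), site 14 (H/N).
p = 3/20 = 0.150000.
d = −ln(1 − 0.150000) = −ln(0.850000) = 0.1625.

0.1625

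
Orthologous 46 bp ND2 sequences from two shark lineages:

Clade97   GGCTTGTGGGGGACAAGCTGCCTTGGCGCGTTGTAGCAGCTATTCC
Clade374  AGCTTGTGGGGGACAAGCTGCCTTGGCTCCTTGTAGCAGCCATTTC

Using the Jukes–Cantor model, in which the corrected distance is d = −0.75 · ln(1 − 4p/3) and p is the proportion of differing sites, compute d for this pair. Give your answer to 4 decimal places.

The sequences differ at positions 1 (G/A), 28 (G/T), 30 (G/C), 41 (T/C), 45 (C/T).
p = 5/46 = 0.108696.
d = −0.75 · ln(1 − (4/3)·0.108696) = −0.75 · ln(0.855072) = −0.75 · (-0.156570) = 0.1174.

0.1174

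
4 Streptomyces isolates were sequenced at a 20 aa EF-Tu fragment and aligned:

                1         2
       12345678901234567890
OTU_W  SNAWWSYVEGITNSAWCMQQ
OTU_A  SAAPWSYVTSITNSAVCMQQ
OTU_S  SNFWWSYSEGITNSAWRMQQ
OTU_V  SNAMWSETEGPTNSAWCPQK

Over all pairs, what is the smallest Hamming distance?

Pairwise Hamming distances:
  OTU_W vs OTU_A: 5
  OTU_W vs OTU_S: 3
  OTU_W vs OTU_V: 6
  OTU_A vs OTU_S: 8
  OTU_A vs OTU_V: 10
  OTU_S vs OTU_V: 8
The smallest is 3, between OTU_W and OTU_S.

3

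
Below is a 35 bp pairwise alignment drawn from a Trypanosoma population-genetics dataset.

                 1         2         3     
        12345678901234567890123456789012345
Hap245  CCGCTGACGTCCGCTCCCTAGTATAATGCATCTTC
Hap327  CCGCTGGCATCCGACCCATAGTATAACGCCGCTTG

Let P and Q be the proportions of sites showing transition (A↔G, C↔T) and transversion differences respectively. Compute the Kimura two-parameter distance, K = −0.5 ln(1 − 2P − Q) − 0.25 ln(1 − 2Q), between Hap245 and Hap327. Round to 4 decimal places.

0.3163

Mismatches occur at site 7 (A/G, transition), site 9 (G/A, transition), site 14 (C/A, transversion), site 15 (T/C, transition), site 18 (C/A, transversion), site 27 (T/C, transition), site 30 (A/C, transversion), site 31 (T/G, transversion), site 35 (C/G, transversion).
Of the 9 differences, 4 transitions and 5 transversions over 35 sites: P = 4/35 = 0.114286, Q = 5/35 = 0.142857.
d = −0.5·ln(0.628571) − 0.25·ln(0.714286) = −0.5·(-0.464306) − 0.25·(-0.336472) = 0.3163.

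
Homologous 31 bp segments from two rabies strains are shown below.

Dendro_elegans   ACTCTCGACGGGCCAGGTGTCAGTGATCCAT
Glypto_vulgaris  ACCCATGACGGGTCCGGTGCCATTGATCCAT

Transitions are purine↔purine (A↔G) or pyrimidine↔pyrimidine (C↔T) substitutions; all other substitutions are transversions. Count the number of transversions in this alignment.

Differing sites — 3:T/C (Ti); 5:T/A (Tv); 6:C/T (Ti); 13:C/T (Ti); 15:A/C (Tv); 20:T/C (Ti); 23:G/T (Tv).
Of the 7 differences, 4 transitions and 3 transversions, so the answer is 3.

3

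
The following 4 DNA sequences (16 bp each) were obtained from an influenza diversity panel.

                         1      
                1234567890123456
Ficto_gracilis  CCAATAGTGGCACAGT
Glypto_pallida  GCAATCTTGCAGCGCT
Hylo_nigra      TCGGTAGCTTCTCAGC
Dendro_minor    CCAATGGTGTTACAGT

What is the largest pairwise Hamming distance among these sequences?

13

Pairwise Hamming distances:
  Ficto_gracilis vs Glypto_pallida: 8
  Ficto_gracilis vs Hylo_nigra: 8
  Ficto_gracilis vs Dendro_minor: 3
  Glypto_pallida vs Hylo_nigra: 13
  Glypto_pallida vs Dendro_minor: 8
  Hylo_nigra vs Dendro_minor: 9
The largest is 13, between Glypto_pallida and Hylo_nigra.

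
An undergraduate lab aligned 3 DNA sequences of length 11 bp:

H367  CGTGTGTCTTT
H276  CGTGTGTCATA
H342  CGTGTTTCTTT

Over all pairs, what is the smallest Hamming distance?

Pairwise Hamming distances:
  H367 vs H276: 2
  H367 vs H342: 1
  H276 vs H342: 3
The smallest is 1, between H367 and H342.

1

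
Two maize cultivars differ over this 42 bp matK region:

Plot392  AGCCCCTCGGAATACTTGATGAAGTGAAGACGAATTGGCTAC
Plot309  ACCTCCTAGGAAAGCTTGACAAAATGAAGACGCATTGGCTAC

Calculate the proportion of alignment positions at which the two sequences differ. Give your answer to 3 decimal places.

Differing sites — 2:G/C; 4:C/T; 8:C/A; 13:T/A; 14:A/G; 20:T/C; 21:G/A; 24:G/A; 33:A/C.
There are 9 differences over 42 sites, so p = 9/42 = 0.214.

0.214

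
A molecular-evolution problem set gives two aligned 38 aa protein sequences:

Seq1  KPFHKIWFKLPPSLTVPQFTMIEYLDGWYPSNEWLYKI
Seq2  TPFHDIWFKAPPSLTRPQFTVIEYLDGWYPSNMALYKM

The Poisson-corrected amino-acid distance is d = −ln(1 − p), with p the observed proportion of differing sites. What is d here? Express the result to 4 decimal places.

0.2364

The sequences differ at positions 1 (K/T), 5 (K/D), 10 (L/A), 16 (V/R), 21 (M/V), 33 (E/M), 34 (W/A), 38 (I/M).
p = 8/38 = 0.210526.
d = −ln(1 − 0.210526) = −ln(0.789474) = 0.2364.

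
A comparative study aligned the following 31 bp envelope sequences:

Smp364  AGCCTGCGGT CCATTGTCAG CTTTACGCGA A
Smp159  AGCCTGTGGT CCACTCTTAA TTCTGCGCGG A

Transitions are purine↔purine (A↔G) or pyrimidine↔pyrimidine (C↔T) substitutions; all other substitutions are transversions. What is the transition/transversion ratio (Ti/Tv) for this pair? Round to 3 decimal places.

Mismatches occur at site 7 (C/T, transition), site 14 (T/C, transition), site 16 (G/C, transversion), site 18 (C/T, transition), site 20 (G/A, transition), site 21 (C/T, transition), site 23 (T/C, transition), site 25 (A/G, transition), site 30 (A/G, transition).
Of the 9 differences, 8 transitions and 1 transversion, so Ti/Tv = 8/1 = 8.000.

8.000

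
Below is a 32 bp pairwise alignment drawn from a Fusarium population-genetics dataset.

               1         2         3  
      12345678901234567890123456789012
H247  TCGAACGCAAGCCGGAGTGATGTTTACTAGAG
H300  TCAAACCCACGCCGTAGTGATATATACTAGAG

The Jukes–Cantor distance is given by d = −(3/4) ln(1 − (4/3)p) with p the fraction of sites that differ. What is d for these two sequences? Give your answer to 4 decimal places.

The sequences differ at positions 3 (G/A), 7 (G/C), 10 (A/C), 15 (G/T), 22 (G/A), 24 (T/A).
p = 6/32 = 0.187500.
d = −0.75 · ln(1 − (4/3)·0.187500) = −0.75 · ln(0.750000) = −0.75 · (-0.287682) = 0.2158.

0.2158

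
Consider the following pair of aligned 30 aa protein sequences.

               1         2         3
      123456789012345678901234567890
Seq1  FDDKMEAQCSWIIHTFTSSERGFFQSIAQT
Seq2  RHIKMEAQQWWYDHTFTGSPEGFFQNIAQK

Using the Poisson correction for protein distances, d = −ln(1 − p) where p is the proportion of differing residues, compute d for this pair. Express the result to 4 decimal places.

The sequences differ at positions 1 (F/R), 2 (D/H), 3 (D/I), 9 (C/Q), 10 (S/W), 12 (I/Y), 13 (I/D), 18 (S/G), 20 (E/P), 21 (R/E), 26 (S/N), 30 (T/K).
p = 12/30 = 0.400000.
d = −ln(1 − 0.400000) = −ln(0.600000) = 0.5108.

0.5108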